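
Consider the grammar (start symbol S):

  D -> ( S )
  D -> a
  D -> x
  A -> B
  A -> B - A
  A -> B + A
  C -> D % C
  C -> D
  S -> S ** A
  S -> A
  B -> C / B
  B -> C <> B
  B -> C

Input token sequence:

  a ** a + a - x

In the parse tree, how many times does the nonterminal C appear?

4

[S [S [A [B [C [D a]]]]] ** [A [B [C [D a]]] + [A [B [C [D a]]] - [A [B [C [D x]]]]]]]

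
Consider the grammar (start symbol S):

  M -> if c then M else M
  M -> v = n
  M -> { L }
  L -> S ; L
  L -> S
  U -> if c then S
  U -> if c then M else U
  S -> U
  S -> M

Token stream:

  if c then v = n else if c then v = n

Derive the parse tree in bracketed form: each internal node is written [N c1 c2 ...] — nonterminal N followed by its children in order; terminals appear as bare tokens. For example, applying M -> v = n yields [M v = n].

S
U
if c then M else U
if c then v = n else U
if c then v = n else if c then S
if c then v = n else if c then M
if c then v = n else if c then v = n

[S [U if c then [M v = n] else [U if c then [S [M v = n]]]]]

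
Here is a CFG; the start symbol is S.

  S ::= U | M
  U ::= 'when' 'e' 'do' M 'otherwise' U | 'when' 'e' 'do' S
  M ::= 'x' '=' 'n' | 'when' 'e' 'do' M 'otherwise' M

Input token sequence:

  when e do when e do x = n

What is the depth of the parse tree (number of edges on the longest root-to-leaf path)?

[S [U when e do [S [U when e do [S [M x = n]]]]]]

6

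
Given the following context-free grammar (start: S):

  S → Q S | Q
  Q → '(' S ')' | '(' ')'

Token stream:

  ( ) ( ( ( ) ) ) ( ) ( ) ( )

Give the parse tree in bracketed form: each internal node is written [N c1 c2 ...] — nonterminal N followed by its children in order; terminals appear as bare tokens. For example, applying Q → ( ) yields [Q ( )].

S
Q S
( ) S
( ) Q S
( ) ( S ) S
( ) ( Q ) S
( ) ( ( S ) ) S
( ) ( ( Q ) ) S
( ) ( ( ( ) ) ) S
( ) ( ( ( ) ) ) Q S
( ) ( ( ( ) ) ) ( ) S
( ) ( ( ( ) ) ) ( ) Q S
( ) ( ( ( ) ) ) ( ) ( ) S
( ) ( ( ( ) ) ) ( ) ( ) Q
( ) ( ( ( ) ) ) ( ) ( ) ( )

[S [Q ( )] [S [Q ( [S [Q ( [S [Q ( )]] )]] )] [S [Q ( )] [S [Q ( )] [S [Q ( )]]]]]]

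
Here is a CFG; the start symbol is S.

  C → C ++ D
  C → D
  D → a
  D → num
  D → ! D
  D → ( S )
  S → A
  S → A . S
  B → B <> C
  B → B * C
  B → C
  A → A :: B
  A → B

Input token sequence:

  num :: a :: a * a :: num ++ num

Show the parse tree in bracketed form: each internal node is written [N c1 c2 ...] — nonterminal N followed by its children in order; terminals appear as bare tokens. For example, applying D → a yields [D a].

S
A
A :: B
A :: B :: B
A :: B :: B :: B
B :: B :: B :: B
C :: B :: B :: B
D :: B :: B :: B
num :: B :: B :: B
num :: C :: B :: B
num :: D :: B :: B
num :: a :: B :: B
num :: a :: B * C :: B
num :: a :: C * C :: B
num :: a :: D * C :: B
num :: a :: a * C :: B
num :: a :: a * D :: B
num :: a :: a * a :: B
num :: a :: a * a :: C
num :: a :: a * a :: C ++ D
num :: a :: a * a :: D ++ D
num :: a :: a * a :: num ++ D
num :: a :: a * a :: num ++ num

[S [A [A [A [A [B [C [D num]]]] :: [B [C [D a]]]] :: [B [B [C [D a]]] * [C [D a]]]] :: [B [C [C [D num]] ++ [D num]]]]]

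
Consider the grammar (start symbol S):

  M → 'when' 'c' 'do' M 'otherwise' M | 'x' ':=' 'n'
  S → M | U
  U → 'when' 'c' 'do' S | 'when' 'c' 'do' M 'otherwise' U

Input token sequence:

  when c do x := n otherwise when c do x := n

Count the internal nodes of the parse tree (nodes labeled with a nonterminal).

6

[S [U when c do [M x := n] otherwise [U when c do [S [M x := n]]]]]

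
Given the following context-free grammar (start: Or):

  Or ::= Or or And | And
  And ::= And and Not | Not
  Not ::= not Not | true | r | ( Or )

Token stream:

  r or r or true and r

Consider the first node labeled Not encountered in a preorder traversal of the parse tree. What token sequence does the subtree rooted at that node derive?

r

[Or [Or [Or [And [Not r]]] or [And [Not r]]] or [And [And [Not true]] and [Not r]]]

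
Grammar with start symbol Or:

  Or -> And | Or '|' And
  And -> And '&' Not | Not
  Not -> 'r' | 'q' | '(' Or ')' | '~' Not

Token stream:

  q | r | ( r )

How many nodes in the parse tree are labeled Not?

4

[Or [Or [Or [And [Not q]]] | [And [Not r]]] | [And [Not ( [Or [And [Not r]]] )]]]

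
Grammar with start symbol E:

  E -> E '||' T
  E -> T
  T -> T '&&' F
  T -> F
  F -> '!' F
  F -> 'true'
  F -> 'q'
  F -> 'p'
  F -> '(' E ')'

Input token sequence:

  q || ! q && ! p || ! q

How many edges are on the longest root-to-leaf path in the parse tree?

[E [E [E [T [F q]]] || [T [T [F ! [F q]]] && [F ! [F p]]]] || [T [F ! [F q]]]]

6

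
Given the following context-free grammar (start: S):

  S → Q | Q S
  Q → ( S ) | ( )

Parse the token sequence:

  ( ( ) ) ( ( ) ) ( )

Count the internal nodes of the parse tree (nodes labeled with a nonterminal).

[S [Q ( [S [Q ( )]] )] [S [Q ( [S [Q ( )]] )] [S [Q ( )]]]]

10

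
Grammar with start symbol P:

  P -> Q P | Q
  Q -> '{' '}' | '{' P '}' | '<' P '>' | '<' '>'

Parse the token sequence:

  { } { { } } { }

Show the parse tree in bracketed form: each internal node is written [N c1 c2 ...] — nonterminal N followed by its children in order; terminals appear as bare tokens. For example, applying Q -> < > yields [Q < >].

P
Q P
{ } P
{ } Q P
{ } { P } P
{ } { Q } P
{ } { { } } P
{ } { { } } Q
{ } { { } } { }

[P [Q { }] [P [Q { [P [Q { }]] }] [P [Q { }]]]]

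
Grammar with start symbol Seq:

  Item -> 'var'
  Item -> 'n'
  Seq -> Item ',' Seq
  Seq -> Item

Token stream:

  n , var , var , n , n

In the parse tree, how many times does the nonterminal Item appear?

5

[Seq [Item n] , [Seq [Item var] , [Seq [Item var] , [Seq [Item n] , [Seq [Item n]]]]]]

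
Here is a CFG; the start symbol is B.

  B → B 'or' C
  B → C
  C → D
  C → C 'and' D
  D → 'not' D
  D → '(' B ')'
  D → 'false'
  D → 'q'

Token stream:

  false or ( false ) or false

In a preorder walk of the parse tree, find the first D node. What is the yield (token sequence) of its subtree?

[B [B [B [C [D false]]] or [C [D ( [B [C [D false]]] )]]] or [C [D false]]]

false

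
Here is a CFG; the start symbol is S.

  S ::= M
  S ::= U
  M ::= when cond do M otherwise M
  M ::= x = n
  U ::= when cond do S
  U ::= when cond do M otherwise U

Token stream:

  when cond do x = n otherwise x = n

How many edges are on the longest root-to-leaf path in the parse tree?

[S [M when cond do [M x = n] otherwise [M x = n]]]

3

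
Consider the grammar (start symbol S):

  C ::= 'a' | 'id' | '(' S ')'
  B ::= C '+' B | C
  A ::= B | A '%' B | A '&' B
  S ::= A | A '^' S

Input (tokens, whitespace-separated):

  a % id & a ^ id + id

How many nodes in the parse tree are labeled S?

2

[S [A [A [A [B [C a]]] % [B [C id]]] & [B [C a]]] ^ [S [A [B [C id] + [B [C id]]]]]]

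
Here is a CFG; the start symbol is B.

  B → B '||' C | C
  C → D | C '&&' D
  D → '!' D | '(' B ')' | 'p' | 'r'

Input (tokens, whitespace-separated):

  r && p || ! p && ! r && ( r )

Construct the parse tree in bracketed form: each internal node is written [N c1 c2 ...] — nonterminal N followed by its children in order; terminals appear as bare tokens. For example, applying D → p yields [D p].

[B [B [C [C [D r]] && [D p]]] || [C [C [C [D ! [D p]]] && [D ! [D r]]] && [D ( [B [C [D r]]] )]]]

B
B || C
C || C
C && D || C
D && D || C
r && D || C
r && p || C
r && p || C && D
r && p || C && D && D
r && p || D && D && D
r && p || ! D && D && D
r && p || ! p && D && D
r && p || ! p && ! D && D
r && p || ! p && ! r && D
r && p || ! p && ! r && ( B )
r && p || ! p && ! r && ( C )
r && p || ! p && ! r && ( D )
r && p || ! p && ! r && ( r )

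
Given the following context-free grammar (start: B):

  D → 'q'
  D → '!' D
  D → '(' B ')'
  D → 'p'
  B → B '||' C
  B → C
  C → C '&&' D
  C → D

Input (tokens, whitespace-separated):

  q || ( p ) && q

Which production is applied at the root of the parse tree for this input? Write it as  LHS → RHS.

[B [B [C [D q]]] || [C [C [D ( [B [C [D p]]] )]] && [D q]]]

B → B '||' C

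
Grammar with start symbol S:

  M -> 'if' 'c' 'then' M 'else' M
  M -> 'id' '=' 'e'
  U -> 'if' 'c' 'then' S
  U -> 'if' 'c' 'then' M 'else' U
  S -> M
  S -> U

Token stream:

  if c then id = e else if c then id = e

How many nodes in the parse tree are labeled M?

2

[S [U if c then [M id = e] else [U if c then [S [M id = e]]]]]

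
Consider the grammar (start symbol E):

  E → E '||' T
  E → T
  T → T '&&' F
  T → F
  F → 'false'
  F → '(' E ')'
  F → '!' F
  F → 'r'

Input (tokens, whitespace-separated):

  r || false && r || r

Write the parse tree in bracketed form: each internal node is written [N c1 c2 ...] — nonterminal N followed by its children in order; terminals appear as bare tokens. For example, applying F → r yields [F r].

E
E || T
E || T || T
T || T || T
F || T || T
r || T || T
r || T && F || T
r || F && F || T
r || false && F || T
r || false && r || T
r || false && r || F
r || false && r || r

[E [E [E [T [F r]]] || [T [T [F false]] && [F r]]] || [T [F r]]]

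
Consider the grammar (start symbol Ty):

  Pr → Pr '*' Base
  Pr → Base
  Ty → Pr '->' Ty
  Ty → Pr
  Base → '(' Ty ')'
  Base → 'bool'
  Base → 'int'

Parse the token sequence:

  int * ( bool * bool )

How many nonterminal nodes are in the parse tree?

10

[Ty [Pr [Pr [Base int]] * [Base ( [Ty [Pr [Pr [Base bool]] * [Base bool]]] )]]]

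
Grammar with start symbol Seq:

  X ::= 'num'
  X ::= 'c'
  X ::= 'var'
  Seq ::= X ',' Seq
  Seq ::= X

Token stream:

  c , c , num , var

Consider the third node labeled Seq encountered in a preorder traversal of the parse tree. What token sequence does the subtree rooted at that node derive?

[Seq [X c] , [Seq [X c] , [Seq [X num] , [Seq [X var]]]]]

num , var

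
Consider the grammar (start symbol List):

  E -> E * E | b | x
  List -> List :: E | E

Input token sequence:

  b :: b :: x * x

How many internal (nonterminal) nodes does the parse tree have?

[List [List [List [E b]] :: [E b]] :: [E [E x] * [E x]]]

8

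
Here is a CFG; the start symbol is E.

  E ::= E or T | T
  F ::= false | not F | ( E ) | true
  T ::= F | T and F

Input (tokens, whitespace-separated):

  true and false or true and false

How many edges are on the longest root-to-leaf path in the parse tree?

[E [E [T [T [F true]] and [F false]]] or [T [T [F true]] and [F false]]]

5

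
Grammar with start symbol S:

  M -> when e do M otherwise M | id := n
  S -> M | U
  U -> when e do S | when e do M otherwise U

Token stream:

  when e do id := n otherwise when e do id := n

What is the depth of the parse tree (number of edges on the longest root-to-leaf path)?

5

[S [U when e do [M id := n] otherwise [U when e do [S [M id := n]]]]]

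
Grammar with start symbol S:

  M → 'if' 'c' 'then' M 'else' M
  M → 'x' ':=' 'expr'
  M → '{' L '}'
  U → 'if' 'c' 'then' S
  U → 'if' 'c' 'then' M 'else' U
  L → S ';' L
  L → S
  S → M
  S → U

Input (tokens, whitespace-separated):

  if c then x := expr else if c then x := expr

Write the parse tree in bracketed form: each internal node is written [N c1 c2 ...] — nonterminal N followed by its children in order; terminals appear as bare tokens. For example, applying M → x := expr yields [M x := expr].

S
U
if c then M else U
if c then x := expr else U
if c then x := expr else if c then S
if c then x := expr else if c then M
if c then x := expr else if c then x := expr

[S [U if c then [M x := expr] else [U if c then [S [M x := expr]]]]]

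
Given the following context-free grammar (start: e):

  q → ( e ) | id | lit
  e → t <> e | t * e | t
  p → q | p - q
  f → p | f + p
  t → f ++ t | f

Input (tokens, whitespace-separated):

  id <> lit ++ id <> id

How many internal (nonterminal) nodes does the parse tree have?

19

[e [t [f [p [q id]]]] <> [e [t [f [p [q lit]]] ++ [t [f [p [q id]]]]] <> [e [t [f [p [q id]]]]]]]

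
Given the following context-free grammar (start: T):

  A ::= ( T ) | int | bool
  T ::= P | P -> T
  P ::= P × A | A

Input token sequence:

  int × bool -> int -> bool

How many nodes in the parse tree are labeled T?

[T [P [P [A int]] × [A bool]] -> [T [P [A int]] -> [T [P [A bool]]]]]

3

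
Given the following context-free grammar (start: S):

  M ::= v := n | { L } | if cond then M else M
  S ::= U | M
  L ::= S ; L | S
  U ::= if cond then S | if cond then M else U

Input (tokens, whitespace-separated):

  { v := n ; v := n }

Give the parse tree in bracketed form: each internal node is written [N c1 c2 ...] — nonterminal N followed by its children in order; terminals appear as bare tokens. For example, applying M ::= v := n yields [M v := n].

S
M
{ L }
{ S ; L }
{ M ; L }
{ v := n ; L }
{ v := n ; S }
{ v := n ; M }
{ v := n ; v := n }

[S [M { [L [S [M v := n]] ; [L [S [M v := n]]]] }]]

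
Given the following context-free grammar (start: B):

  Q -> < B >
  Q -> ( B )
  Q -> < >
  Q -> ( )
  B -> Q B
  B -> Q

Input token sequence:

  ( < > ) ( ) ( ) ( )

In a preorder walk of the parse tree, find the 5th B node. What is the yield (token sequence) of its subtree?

[B [Q ( [B [Q < >]] )] [B [Q ( )] [B [Q ( )] [B [Q ( )]]]]]

( )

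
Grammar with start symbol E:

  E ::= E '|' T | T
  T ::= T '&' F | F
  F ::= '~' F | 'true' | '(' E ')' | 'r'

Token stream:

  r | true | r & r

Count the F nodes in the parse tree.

4

[E [E [E [T [F r]]] | [T [F true]]] | [T [T [F r]] & [F r]]]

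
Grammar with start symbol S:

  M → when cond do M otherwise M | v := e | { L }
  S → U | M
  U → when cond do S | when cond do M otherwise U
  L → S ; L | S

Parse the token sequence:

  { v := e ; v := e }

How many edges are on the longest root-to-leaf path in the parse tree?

[S [M { [L [S [M v := e]] ; [L [S [M v := e]]]] }]]

6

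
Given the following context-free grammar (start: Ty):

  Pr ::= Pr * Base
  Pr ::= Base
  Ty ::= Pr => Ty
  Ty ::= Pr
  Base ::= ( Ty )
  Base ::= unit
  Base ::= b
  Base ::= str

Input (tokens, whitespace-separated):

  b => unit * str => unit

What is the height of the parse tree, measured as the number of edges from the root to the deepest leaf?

[Ty [Pr [Base b]] => [Ty [Pr [Pr [Base unit]] * [Base str]] => [Ty [Pr [Base unit]]]]]

5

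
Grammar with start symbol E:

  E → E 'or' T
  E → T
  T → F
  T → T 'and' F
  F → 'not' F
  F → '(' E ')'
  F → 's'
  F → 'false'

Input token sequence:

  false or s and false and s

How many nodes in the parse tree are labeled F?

[E [E [T [F false]]] or [T [T [T [F s]] and [F false]] and [F s]]]

4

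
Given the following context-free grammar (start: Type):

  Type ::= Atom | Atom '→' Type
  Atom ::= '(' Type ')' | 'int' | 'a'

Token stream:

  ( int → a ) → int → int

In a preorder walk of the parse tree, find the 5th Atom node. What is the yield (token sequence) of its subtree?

[Type [Atom ( [Type [Atom int] → [Type [Atom a]]] )] → [Type [Atom int] → [Type [Atom int]]]]

int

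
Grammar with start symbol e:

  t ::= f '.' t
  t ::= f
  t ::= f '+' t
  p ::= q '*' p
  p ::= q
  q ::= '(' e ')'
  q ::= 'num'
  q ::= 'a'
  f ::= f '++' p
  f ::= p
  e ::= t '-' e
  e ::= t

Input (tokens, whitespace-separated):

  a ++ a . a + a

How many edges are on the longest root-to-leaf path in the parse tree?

7

[e [t [f [f [p [q a]]] ++ [p [q a]]] . [t [f [p [q a]]] + [t [f [p [q a]]]]]]]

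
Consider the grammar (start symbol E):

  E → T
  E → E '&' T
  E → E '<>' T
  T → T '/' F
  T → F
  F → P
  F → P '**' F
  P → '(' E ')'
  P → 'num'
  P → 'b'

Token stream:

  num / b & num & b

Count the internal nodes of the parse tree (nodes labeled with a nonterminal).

[E [E [E [T [T [F [P num]]] / [F [P b]]]] & [T [F [P num]]]] & [T [F [P b]]]]

15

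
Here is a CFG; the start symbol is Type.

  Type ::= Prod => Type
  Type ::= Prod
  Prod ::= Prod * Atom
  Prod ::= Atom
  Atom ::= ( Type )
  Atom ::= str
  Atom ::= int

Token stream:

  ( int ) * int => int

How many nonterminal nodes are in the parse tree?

[Type [Prod [Prod [Atom ( [Type [Prod [Atom int]]] )]] * [Atom int]] => [Type [Prod [Atom int]]]]

11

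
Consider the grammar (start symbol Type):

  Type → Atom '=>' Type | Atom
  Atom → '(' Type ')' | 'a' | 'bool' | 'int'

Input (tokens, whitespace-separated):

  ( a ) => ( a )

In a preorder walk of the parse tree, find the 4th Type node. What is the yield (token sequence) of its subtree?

a

[Type [Atom ( [Type [Atom a]] )] => [Type [Atom ( [Type [Atom a]] )]]]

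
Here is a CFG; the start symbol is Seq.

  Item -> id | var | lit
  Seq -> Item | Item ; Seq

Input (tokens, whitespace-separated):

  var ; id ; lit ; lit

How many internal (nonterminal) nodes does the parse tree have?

8

[Seq [Item var] ; [Seq [Item id] ; [Seq [Item lit] ; [Seq [Item lit]]]]]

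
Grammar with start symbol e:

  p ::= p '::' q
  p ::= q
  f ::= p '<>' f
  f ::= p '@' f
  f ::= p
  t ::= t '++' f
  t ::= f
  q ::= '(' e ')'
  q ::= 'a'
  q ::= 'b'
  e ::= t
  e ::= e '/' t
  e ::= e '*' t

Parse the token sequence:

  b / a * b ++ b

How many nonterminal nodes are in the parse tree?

19

[e [e [e [t [f [p [q b]]]]] / [t [f [p [q a]]]]] * [t [t [f [p [q b]]]] ++ [f [p [q b]]]]]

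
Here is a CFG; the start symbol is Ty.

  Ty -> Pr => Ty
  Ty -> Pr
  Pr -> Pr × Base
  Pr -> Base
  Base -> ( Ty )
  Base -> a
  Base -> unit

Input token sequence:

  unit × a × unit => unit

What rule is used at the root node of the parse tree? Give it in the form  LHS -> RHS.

Ty -> Pr => Ty

[Ty [Pr [Pr [Pr [Base unit]] × [Base a]] × [Base unit]] => [Ty [Pr [Base unit]]]]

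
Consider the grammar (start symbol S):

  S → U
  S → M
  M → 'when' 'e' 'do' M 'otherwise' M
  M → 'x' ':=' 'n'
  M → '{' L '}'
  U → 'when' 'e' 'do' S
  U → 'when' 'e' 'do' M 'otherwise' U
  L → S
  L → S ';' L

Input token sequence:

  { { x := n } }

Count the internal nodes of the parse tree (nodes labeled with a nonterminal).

8

[S [M { [L [S [M { [L [S [M x := n]]] }]]] }]]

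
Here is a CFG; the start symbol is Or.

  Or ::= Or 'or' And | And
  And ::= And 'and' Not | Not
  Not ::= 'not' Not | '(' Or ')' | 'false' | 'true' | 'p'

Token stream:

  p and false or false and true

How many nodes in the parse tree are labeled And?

[Or [Or [And [And [Not p]] and [Not false]]] or [And [And [Not false]] and [Not true]]]

4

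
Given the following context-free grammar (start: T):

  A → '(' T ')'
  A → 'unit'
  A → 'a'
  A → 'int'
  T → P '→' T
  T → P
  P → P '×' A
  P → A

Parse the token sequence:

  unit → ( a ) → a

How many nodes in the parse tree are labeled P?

4

[T [P [A unit]] → [T [P [A ( [T [P [A a]]] )]] → [T [P [A a]]]]]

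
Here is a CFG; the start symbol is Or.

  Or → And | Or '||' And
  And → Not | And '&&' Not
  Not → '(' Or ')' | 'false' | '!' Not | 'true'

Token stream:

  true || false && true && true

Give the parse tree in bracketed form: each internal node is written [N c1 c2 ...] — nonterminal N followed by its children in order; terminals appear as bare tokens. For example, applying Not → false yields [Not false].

Or
Or || And
And || And
Not || And
true || And
true || And && Not
true || And && Not && Not
true || Not && Not && Not
true || false && Not && Not
true || false && true && Not
true || false && true && true

[Or [Or [And [Not true]]] || [And [And [And [Not false]] && [Not true]] && [Not true]]]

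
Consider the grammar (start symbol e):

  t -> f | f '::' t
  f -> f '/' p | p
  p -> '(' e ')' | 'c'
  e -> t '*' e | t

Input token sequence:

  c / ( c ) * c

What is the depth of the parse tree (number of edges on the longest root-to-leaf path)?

8

[e [t [f [f [p c]] / [p ( [e [t [f [p c]]]] )]]] * [e [t [f [p c]]]]]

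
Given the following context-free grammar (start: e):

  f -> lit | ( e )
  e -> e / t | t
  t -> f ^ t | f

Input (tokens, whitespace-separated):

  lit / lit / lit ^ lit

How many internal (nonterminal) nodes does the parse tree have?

[e [e [e [t [f lit]]] / [t [f lit]]] / [t [f lit] ^ [t [f lit]]]]

11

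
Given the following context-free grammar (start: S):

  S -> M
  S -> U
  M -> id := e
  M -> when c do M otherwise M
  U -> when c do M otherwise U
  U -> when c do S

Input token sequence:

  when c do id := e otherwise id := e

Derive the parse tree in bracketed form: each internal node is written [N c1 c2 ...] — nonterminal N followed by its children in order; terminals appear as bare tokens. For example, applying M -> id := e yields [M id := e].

[S [M when c do [M id := e] otherwise [M id := e]]]

S
M
when c do M otherwise M
when c do id := e otherwise M
when c do id := e otherwise id := e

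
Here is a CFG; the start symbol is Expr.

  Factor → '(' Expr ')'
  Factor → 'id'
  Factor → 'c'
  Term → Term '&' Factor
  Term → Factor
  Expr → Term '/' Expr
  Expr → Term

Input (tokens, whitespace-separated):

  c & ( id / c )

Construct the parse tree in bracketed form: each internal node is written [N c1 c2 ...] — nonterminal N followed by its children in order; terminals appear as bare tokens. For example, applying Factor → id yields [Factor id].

[Expr [Term [Term [Factor c]] & [Factor ( [Expr [Term [Factor id]] / [Expr [Term [Factor c]]]] )]]]

Expr
Term
Term & Factor
Factor & Factor
c & Factor
c & ( Expr )
c & ( Term / Expr )
c & ( Factor / Expr )
c & ( id / Expr )
c & ( id / Term )
c & ( id / Factor )
c & ( id / c )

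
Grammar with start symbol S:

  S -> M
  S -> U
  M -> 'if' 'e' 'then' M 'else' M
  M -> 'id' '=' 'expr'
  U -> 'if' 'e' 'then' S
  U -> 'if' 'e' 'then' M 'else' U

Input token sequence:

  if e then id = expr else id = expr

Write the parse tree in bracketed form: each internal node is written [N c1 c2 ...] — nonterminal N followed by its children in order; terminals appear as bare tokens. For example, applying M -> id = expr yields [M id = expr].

S
M
if e then M else M
if e then id = expr else M
if e then id = expr else id = expr

[S [M if e then [M id = expr] else [M id = expr]]]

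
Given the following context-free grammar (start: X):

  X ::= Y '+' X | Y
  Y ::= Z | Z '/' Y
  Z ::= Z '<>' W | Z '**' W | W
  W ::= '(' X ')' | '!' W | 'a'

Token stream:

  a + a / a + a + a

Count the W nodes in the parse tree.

5

[X [Y [Z [W a]]] + [X [Y [Z [W a]] / [Y [Z [W a]]]] + [X [Y [Z [W a]]] + [X [Y [Z [W a]]]]]]]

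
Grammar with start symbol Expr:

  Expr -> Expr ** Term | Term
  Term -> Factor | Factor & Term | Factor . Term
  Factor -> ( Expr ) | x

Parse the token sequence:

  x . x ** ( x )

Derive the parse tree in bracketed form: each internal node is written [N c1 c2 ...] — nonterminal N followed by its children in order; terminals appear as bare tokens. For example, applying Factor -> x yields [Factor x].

Expr
Expr ** Term
Term ** Term
Factor . Term ** Term
x . Term ** Term
x . Factor ** Term
x . x ** Term
x . x ** Factor
x . x ** ( Expr )
x . x ** ( Term )
x . x ** ( Factor )
x . x ** ( x )

[Expr [Expr [Term [Factor x] . [Term [Factor x]]]] ** [Term [Factor ( [Expr [Term [Factor x]]] )]]]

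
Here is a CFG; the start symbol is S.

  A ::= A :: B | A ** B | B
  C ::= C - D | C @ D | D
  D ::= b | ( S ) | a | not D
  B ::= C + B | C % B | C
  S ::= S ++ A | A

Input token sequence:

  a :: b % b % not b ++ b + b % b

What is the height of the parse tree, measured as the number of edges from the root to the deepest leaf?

9

[S [S [A [A [B [C [D a]]]] :: [B [C [D b]] % [B [C [D b]] % [B [C [D not [D b]]]]]]]] ++ [A [B [C [D b]] + [B [C [D b]] % [B [C [D b]]]]]]]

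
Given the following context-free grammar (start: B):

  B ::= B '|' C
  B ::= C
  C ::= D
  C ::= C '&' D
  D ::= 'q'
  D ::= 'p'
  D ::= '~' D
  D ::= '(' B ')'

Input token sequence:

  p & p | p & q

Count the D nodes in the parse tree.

4

[B [B [C [C [D p]] & [D p]]] | [C [C [D p]] & [D q]]]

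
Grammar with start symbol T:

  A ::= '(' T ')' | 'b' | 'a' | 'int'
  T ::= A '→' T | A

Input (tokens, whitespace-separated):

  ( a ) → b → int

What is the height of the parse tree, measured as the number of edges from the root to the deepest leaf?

[T [A ( [T [A a]] )] → [T [A b] → [T [A int]]]]

4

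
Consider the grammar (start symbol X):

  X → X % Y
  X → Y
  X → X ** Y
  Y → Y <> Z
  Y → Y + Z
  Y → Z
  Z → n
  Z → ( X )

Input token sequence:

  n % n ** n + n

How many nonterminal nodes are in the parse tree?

11

[X [X [X [Y [Z n]]] % [Y [Z n]]] ** [Y [Y [Z n]] + [Z n]]]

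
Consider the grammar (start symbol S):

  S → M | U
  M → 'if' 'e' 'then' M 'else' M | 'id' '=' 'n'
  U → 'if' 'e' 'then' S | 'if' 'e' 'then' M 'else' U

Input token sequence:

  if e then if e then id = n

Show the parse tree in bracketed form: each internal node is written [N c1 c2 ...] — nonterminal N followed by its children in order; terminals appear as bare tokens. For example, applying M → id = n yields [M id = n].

S
U
if e then S
if e then U
if e then if e then S
if e then if e then M
if e then if e then id = n

[S [U if e then [S [U if e then [S [M id = n]]]]]]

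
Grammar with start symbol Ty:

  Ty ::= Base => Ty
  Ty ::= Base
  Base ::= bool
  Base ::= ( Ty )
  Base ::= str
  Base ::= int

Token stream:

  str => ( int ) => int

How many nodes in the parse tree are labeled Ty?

[Ty [Base str] => [Ty [Base ( [Ty [Base int]] )] => [Ty [Base int]]]]

4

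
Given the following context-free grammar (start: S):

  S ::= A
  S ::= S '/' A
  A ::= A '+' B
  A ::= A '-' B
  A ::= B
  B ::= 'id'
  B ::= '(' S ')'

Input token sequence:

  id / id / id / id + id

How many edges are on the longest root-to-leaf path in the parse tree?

6

[S [S [S [S [A [B id]]] / [A [B id]]] / [A [B id]]] / [A [A [B id]] + [B id]]]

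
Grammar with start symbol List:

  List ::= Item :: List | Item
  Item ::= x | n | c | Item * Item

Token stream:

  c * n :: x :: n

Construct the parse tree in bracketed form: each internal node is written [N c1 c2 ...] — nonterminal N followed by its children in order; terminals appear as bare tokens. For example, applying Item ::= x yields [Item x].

List
Item :: List
Item * Item :: List
c * Item :: List
c * n :: List
c * n :: Item :: List
c * n :: x :: List
c * n :: x :: Item
c * n :: x :: n

[List [Item [Item c] * [Item n]] :: [List [Item x] :: [List [Item n]]]]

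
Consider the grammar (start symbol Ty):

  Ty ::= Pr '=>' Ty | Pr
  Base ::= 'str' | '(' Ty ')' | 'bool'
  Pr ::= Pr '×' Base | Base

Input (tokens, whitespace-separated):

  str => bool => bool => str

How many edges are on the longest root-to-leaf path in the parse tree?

6

[Ty [Pr [Base str]] => [Ty [Pr [Base bool]] => [Ty [Pr [Base bool]] => [Ty [Pr [Base str]]]]]]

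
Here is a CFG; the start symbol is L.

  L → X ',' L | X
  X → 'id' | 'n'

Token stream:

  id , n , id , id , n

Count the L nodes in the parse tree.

5

[L [X id] , [L [X n] , [L [X id] , [L [X id] , [L [X n]]]]]]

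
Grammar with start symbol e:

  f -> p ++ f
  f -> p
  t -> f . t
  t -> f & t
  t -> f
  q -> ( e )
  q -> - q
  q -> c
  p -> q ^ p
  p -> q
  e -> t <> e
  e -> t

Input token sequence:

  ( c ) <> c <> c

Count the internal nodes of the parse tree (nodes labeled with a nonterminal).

20

[e [t [f [p [q ( [e [t [f [p [q c]]]]] )]]]] <> [e [t [f [p [q c]]]] <> [e [t [f [p [q c]]]]]]]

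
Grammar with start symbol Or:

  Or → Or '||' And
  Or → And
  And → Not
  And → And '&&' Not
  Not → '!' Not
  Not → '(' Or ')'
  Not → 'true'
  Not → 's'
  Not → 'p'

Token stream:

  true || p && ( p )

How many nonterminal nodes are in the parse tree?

[Or [Or [And [Not true]]] || [And [And [Not p]] && [Not ( [Or [And [Not p]]] )]]]

11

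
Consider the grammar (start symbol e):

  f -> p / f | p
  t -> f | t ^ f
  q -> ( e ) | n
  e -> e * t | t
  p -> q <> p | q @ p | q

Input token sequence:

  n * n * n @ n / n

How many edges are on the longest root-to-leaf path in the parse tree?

[e [e [e [t [f [p [q n]]]]] * [t [f [p [q n]]]]] * [t [f [p [q n] @ [p [q n]]] / [f [p [q n]]]]]]

7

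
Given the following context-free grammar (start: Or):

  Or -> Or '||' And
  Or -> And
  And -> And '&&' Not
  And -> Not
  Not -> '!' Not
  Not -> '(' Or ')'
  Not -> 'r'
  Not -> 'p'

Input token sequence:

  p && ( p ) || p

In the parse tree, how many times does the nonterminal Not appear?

4

[Or [Or [And [And [Not p]] && [Not ( [Or [And [Not p]]] )]]] || [And [Not p]]]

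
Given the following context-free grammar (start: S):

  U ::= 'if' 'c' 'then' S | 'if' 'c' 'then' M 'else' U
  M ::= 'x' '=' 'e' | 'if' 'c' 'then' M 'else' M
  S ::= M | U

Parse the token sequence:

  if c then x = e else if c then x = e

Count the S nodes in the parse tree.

2

[S [U if c then [M x = e] else [U if c then [S [M x = e]]]]]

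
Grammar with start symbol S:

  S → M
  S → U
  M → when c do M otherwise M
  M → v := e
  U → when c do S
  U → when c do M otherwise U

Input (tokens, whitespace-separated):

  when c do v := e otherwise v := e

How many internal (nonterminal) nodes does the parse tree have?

[S [M when c do [M v := e] otherwise [M v := e]]]

4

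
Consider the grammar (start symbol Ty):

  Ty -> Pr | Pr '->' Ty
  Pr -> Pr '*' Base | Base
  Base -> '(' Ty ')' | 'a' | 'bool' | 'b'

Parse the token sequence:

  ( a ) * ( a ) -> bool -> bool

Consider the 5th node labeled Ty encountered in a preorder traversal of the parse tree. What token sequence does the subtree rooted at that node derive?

bool

[Ty [Pr [Pr [Base ( [Ty [Pr [Base a]]] )]] * [Base ( [Ty [Pr [Base a]]] )]] -> [Ty [Pr [Base bool]] -> [Ty [Pr [Base bool]]]]]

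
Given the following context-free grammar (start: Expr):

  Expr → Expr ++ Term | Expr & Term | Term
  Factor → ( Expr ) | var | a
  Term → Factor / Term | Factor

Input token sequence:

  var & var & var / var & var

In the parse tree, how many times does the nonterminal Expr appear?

4

[Expr [Expr [Expr [Expr [Term [Factor var]]] & [Term [Factor var]]] & [Term [Factor var] / [Term [Factor var]]]] & [Term [Factor var]]]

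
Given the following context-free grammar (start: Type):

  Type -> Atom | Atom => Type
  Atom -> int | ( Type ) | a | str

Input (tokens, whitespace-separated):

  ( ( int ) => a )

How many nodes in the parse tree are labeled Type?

4

[Type [Atom ( [Type [Atom ( [Type [Atom int]] )] => [Type [Atom a]]] )]]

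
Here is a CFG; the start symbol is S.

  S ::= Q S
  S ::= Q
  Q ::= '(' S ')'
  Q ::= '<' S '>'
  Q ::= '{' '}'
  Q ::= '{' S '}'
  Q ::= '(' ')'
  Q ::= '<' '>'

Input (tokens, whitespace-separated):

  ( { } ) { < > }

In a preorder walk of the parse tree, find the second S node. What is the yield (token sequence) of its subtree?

[S [Q ( [S [Q { }]] )] [S [Q { [S [Q < >]] }]]]

{ }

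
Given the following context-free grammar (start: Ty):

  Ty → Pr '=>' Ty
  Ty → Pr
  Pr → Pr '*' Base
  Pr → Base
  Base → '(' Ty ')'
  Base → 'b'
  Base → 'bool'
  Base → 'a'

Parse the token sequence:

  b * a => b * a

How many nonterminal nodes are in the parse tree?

[Ty [Pr [Pr [Base b]] * [Base a]] => [Ty [Pr [Pr [Base b]] * [Base a]]]]

10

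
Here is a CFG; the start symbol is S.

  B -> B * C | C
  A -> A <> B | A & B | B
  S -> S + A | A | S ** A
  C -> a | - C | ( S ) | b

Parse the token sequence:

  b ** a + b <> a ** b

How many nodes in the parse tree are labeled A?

[S [S [S [S [A [B [C b]]]] ** [A [B [C a]]]] + [A [A [B [C b]]] <> [B [C a]]]] ** [A [B [C b]]]]

5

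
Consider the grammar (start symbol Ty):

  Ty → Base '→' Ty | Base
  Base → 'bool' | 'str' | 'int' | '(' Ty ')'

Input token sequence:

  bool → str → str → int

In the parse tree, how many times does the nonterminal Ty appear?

[Ty [Base bool] → [Ty [Base str] → [Ty [Base str] → [Ty [Base int]]]]]

4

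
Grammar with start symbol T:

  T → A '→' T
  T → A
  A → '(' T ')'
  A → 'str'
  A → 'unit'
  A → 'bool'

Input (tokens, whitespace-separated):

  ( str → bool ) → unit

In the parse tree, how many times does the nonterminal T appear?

4

[T [A ( [T [A str] → [T [A bool]]] )] → [T [A unit]]]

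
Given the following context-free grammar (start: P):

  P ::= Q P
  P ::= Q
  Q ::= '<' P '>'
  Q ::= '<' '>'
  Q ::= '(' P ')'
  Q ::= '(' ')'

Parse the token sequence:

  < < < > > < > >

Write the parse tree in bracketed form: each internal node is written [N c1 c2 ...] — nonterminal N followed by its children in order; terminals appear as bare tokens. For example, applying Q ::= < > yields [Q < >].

P
Q
< P >
< Q P >
< < P > P >
< < Q > P >
< < < > > P >
< < < > > Q >
< < < > > < > >

[P [Q < [P [Q < [P [Q < >]] >] [P [Q < >]]] >]]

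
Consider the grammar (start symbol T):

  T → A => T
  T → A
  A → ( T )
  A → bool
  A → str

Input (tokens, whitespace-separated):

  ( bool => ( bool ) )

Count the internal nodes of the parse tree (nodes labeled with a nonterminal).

[T [A ( [T [A bool] => [T [A ( [T [A bool]] )]]] )]]

8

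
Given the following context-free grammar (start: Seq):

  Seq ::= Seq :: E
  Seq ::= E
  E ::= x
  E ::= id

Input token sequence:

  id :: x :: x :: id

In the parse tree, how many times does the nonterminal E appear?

[Seq [Seq [Seq [Seq [E id]] :: [E x]] :: [E x]] :: [E id]]

4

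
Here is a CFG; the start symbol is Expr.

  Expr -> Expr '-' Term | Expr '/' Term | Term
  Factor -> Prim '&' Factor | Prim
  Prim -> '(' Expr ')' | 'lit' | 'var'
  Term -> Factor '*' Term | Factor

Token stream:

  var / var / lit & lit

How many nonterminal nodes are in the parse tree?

[Expr [Expr [Expr [Term [Factor [Prim var]]]] / [Term [Factor [Prim var]]]] / [Term [Factor [Prim lit] & [Factor [Prim lit]]]]]

14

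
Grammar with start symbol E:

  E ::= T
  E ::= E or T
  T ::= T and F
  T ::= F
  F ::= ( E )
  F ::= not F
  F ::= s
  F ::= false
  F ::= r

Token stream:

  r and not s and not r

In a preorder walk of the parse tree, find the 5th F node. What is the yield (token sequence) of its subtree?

r

[E [T [T [T [F r]] and [F not [F s]]] and [F not [F r]]]]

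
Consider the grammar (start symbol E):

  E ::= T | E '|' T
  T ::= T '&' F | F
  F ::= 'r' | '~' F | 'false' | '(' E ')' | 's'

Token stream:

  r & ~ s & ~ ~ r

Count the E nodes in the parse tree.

1

[E [T [T [T [F r]] & [F ~ [F s]]] & [F ~ [F ~ [F r]]]]]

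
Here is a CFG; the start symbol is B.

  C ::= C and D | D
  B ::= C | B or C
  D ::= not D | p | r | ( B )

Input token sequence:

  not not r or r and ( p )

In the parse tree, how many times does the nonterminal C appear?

4

[B [B [C [D not [D not [D r]]]]] or [C [C [D r]] and [D ( [B [C [D p]]] )]]]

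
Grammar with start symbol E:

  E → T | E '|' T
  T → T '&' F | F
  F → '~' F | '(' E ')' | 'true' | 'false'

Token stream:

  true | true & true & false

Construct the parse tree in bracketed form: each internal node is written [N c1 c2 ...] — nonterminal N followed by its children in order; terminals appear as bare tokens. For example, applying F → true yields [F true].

E
E | T
T | T
F | T
true | T
true | T & F
true | T & F & F
true | F & F & F
true | true & F & F
true | true & true & F
true | true & true & false

[E [E [T [F true]]] | [T [T [T [F true]] & [F true]] & [F false]]]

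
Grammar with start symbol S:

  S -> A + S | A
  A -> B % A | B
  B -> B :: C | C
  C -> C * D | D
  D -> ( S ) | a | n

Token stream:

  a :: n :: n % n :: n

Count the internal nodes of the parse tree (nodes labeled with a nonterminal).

[S [A [B [B [B [C [D a]]] :: [C [D n]]] :: [C [D n]]] % [A [B [B [C [D n]]] :: [C [D n]]]]]]

18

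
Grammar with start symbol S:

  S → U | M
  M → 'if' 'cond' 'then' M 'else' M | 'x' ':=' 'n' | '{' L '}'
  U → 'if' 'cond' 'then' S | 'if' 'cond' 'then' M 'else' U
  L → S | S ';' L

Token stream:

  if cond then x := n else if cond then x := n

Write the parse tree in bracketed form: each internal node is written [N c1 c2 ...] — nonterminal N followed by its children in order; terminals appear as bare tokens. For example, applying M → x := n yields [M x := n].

S
U
if cond then M else U
if cond then x := n else U
if cond then x := n else if cond then S
if cond then x := n else if cond then M
if cond then x := n else if cond then x := n

[S [U if cond then [M x := n] else [U if cond then [S [M x := n]]]]]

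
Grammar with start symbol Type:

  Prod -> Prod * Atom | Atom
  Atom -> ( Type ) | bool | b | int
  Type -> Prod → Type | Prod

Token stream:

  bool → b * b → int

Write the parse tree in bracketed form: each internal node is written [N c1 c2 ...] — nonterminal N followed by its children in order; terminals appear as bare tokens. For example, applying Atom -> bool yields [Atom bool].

Type
Prod → Type
Atom → Type
bool → Type
bool → Prod → Type
bool → Prod * Atom → Type
bool → Atom * Atom → Type
bool → b * Atom → Type
bool → b * b → Type
bool → b * b → Prod
bool → b * b → Atom
bool → b * b → int

[Type [Prod [Atom bool]] → [Type [Prod [Prod [Atom b]] * [Atom b]] → [Type [Prod [Atom int]]]]]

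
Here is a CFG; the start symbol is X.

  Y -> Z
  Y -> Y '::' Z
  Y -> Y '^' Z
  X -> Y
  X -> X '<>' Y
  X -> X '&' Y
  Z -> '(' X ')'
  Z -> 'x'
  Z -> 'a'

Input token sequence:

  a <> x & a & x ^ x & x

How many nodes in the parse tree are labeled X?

[X [X [X [X [X [Y [Z a]]] <> [Y [Z x]]] & [Y [Z a]]] & [Y [Y [Z x]] ^ [Z x]]] & [Y [Z x]]]

5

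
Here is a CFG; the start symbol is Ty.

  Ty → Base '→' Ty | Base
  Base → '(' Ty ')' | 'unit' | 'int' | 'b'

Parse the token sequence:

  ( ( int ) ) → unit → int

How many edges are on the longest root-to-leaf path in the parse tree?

[Ty [Base ( [Ty [Base ( [Ty [Base int]] )]] )] → [Ty [Base unit] → [Ty [Base int]]]]

6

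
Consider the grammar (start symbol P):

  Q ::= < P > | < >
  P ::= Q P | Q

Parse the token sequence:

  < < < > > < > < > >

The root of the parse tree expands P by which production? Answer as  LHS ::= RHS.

[P [Q < [P [Q < [P [Q < >]] >] [P [Q < >] [P [Q < >]]]] >]]

P ::= Q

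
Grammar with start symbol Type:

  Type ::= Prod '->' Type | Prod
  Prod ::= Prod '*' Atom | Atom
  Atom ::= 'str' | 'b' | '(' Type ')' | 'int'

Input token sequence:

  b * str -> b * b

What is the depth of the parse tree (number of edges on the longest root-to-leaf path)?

5

[Type [Prod [Prod [Atom b]] * [Atom str]] -> [Type [Prod [Prod [Atom b]] * [Atom b]]]]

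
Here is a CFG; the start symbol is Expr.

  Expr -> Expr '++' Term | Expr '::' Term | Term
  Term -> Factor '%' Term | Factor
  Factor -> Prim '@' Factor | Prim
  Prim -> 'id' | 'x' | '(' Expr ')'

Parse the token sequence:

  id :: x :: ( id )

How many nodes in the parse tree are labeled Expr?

4

[Expr [Expr [Expr [Term [Factor [Prim id]]]] :: [Term [Factor [Prim x]]]] :: [Term [Factor [Prim ( [Expr [Term [Factor [Prim id]]]] )]]]]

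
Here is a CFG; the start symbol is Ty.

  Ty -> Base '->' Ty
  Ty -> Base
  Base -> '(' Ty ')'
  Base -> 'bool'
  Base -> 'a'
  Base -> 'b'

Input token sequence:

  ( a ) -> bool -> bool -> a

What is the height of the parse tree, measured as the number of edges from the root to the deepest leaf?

[Ty [Base ( [Ty [Base a]] )] -> [Ty [Base bool] -> [Ty [Base bool] -> [Ty [Base a]]]]]

5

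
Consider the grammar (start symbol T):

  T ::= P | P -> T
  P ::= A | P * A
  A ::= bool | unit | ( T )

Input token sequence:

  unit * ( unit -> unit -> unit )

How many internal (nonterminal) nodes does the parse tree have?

14

[T [P [P [A unit]] * [A ( [T [P [A unit]] -> [T [P [A unit]] -> [T [P [A unit]]]]] )]]]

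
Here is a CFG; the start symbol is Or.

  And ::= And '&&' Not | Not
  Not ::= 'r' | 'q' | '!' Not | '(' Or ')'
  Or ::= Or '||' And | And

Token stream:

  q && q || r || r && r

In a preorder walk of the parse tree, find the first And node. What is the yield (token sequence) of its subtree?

[Or [Or [Or [And [And [Not q]] && [Not q]]] || [And [Not r]]] || [And [And [Not r]] && [Not r]]]

q && q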